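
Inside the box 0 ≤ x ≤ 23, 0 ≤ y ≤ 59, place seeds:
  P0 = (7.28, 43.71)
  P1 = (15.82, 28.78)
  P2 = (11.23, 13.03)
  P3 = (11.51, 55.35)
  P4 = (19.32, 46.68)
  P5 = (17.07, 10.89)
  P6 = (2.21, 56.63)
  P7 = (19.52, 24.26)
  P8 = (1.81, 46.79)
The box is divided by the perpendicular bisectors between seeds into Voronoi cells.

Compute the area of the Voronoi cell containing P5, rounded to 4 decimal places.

1. box [0,23]×[0,59]: [(0, 0) (23, 0) (23, 59) (0, 59)]
2. ⊥bis P5·P0 via (12.175,27.3): [(0, 23.6683) (0, 0) (23, 0) (23, 30.529)]  |A|=623.269
3. ⊥bis P5·P1 via (16.445,19.835): [(0, 18.686) (0, 0) (23, 0) (23, 20.293)]  |A|=448.2582
4. ⊥bis P5·P2 via (14.15,11.96): [(17.0512, 19.8774) (9.7674, 0) (23, 0) (23, 20.293)]  |A|=191.8739
5. ⊥bis P5·P3 via (14.29,33.12): [(17.0512, 19.8774) (9.7674, 0) (23, 0) (23, 20.293)]  |A|=191.8739
6. ⊥bis P5·P4 via (18.195,28.785): [(17.0512, 19.8774) (9.7674, 0) (23, 0) (23, 20.293)]  |A|=191.8739
7. ⊥bis P5·P6 via (9.64,33.76): [(17.0512, 19.8774) (9.7674, 0) (23, 0) (23, 20.293)]  |A|=191.8739
8. ⊥bis P5·P7 via (18.295,17.575): [(16.3389, 17.9334) (9.7674, 0) (23, 0) (23, 16.7128)]  |A|=174.316
9. ⊥bis P5·P8 via (9.44,28.84): [(16.3389, 17.9334) (9.7674, 0) (23, 0) (23, 16.7128)]  |A|=174.316
10. canonical 4-gon: [(16.3389, 17.9334) (9.7674, 0) (23, 0) (23, 16.7128)]
11. shoelace: 174.316

Area of P5's cell: 174.3160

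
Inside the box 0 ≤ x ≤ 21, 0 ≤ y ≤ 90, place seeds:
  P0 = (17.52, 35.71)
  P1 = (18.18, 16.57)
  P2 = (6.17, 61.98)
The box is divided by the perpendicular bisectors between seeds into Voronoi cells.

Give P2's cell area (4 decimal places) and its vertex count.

Area of P2's cell: 876.4583 (4 vertices)

1. box [0,21]×[0,90]: [(0, 0) (21, 0) (21, 90) (0, 90)]
2. ⊥bis P2·P0 via (11.845,48.845): [(0, 43.7273) (21, 52.8004) (21, 90) (0, 90)]  |A|=876.4583
3. ⊥bis P2·P1 via (12.175,39.275): [(0, 43.7273) (21, 52.8004) (21, 90) (0, 90)]  |A|=876.4583
4. canonical 4-gon: [(0, 43.7273) (21, 52.8004) (21, 90) (0, 90)]
5. shoelace: 876.4583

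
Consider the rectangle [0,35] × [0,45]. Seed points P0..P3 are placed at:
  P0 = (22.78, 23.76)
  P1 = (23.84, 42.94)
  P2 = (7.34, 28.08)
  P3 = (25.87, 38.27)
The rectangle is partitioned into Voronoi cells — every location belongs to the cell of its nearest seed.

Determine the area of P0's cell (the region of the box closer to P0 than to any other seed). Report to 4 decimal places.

1. box [0,35]×[0,45]: [(0, 0) (35, 0) (35, 45) (0, 45)]
2. ⊥bis P0·P1 via (23.31,33.35): [(0, 34.6382) (0, 0) (35, 0) (35, 32.7039)]  |A|=1178.4883
3. ⊥bis P0·P2 via (15.06,25.92): [(17.2328, 33.6859) (7.8078, 0) (35, 0) (35, 32.7039)]  |A|=748.525
4. ⊥bis P0·P3 via (24.325,31.015): [(16.9264, 32.5906) (7.8078, 0) (35, 0) (35, 28.7417)]  |A|=702.8385
5. canonical 4-gon: [(16.9264, 32.5906) (7.8078, 0) (35, 0) (35, 28.7417)]
6. shoelace: 702.8385

Area of P0's cell: 702.8385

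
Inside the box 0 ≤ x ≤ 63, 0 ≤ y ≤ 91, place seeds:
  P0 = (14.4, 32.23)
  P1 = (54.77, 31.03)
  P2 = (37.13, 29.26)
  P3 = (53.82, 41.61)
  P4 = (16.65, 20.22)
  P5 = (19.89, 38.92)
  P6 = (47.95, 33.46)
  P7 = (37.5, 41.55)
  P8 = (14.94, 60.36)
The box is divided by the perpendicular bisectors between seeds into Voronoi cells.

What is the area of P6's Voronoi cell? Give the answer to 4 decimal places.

1. box [0,63]×[0,91]: [(0, 0) (63, 0) (63, 91) (0, 91)]
2. ⊥bis P6·P0 via (31.175,32.845): [(32.3792, 0) (63, 0) (63, 91) (29.0429, 91)]  |A|=2938.2948
3. ⊥bis P6·P1 via (51.36,32.245): [(32.3792, 0) (39.8709, 0) (63, 64.9136) (63, 91) (29.0429, 91)]  |A|=2187.5992
4. ⊥bis P6·P2 via (42.54,31.36): [(30.0498, 63.5372) (46.9743, 19.9363) (63, 64.9136) (63, 91) (29.0429, 91)]  |A|=1626.0315
5. ⊥bis P6·P3 via (50.885,37.535): [(35.9744, 48.2743) (46.9743, 19.9363) (52.7629, 36.1824)]  |A|=171.3721
6. ⊥bis P6·P4 via (32.3,26.84): [(35.9744, 48.2743) (46.9743, 19.9363) (52.7629, 36.1824)]  |A|=171.3721
7. ⊥bis P6·P5 via (33.92,36.19): [(36.2349, 48.0867) (36.1722, 47.7646) (46.9743, 19.9363) (52.7629, 36.1824)]  |A|=171.3243
8. ⊥bis P6·P7 via (42.725,37.505): [(45.661, 41.2975) (41.0131, 35.2937) (46.9743, 19.9363) (52.7629, 36.1824)]  |A|=126.0794
9. ⊥bis P6·P8 via (31.445,46.91): [(45.661, 41.2975) (41.0131, 35.2937) (46.9743, 19.9363) (52.7629, 36.1824)]  |A|=126.0794
10. canonical 4-gon: [(45.661, 41.2975) (41.0131, 35.2937) (46.9743, 19.9363) (52.7629, 36.1824)]
11. shoelace: 126.0794

Area of P6's cell: 126.0794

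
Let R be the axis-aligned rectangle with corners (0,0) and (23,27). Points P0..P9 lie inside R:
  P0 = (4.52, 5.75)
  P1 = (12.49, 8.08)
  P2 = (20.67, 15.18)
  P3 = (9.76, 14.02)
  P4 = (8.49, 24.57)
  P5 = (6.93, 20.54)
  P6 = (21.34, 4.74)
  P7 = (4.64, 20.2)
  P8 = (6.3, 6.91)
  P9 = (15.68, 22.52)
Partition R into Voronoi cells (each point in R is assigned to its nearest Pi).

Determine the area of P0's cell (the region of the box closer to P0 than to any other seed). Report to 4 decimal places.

1. box [0,23]×[0,27]: [(0, 0) (23, 0) (23, 27) (0, 27)]
2. ⊥bis P0·P1 via (8.505,6.915): [(0, 0) (10.5266, 0) (2.6332, 27) (0, 27)]  |A|=177.6573
3. ⊥bis P0·P2 via (12.595,10.465): [(0, 0) (10.5266, 0) (2.6332, 27) (0, 27)]  |A|=177.6573
4. ⊥bis P0·P3 via (7.14,9.885): [(0, 14.409) (0, 0) (10.5266, 0) (7.7497, 9.4987)]  |A|=105.8269
5. ⊥bis P0·P4 via (6.505,15.16): [(0, 14.409) (0, 0) (10.5266, 0) (7.7497, 9.4987)]  |A|=105.8269
6. ⊥bis P0·P5 via (5.725,13.145): [(0.7035, 13.9632) (0, 14.0779) (0, 0) (10.5266, 0) (7.7497, 9.4987)]  |A|=105.7104
7. ⊥bis P0·P6 via (12.93,5.245): [(0.7035, 13.9632) (0, 14.0779) (0, 0) (10.5266, 0) (7.7497, 9.4987)]  |A|=105.7104
8. ⊥bis P0·P7 via (4.58,12.975): [(2.2325, 12.9945) (0, 13.013) (0, 0) (10.5266, 0) (7.7497, 9.4987)]  |A|=104.2687
9. ⊥bis P0·P8 via (5.41,6.33): [(1.0605, 13.0042) (0, 13.013) (0, 0) (9.5352, 0)]  |A|=68.8989
10. ⊥bis P0·P9 via (10.1,14.135): [(1.0605, 13.0042) (0, 13.013) (0, 0) (9.5352, 0)]  |A|=68.8989
11. canonical 4-gon: [(1.0605, 13.0042) (0, 13.013) (0, 0) (9.5352, 0)]
12. shoelace: 68.8989

Area of P0's cell: 68.8989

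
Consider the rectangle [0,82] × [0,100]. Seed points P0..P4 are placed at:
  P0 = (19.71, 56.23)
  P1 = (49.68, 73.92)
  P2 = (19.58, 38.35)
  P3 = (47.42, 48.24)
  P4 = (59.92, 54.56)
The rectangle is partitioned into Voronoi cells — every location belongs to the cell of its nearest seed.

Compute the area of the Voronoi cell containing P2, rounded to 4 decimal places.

Area of P2's cell: 1915.1645

1. box [0,82]×[0,100]: [(0, 0) (82, 0) (82, 100) (0, 100)]
2. ⊥bis P2·P0 via (19.645,47.29): [(0, 47.4328) (0, 0) (82, 0) (82, 46.8366)]  |A|=3865.0482
3. ⊥bis P2·P1 via (34.63,56.135): [(45.3028, 47.1034) (0, 47.4328) (0, 0) (82, 0) (82, 16.0496)]  |A|=3300.1501
4. ⊥bis P2·P3 via (33.5,43.295): [(32.113, 47.1993) (0, 47.4328) (0, 0) (48.8803, 0)]  |A|=1915.1645
5. ⊥bis P2·P4 via (39.75,46.455): [(32.113, 47.1993) (0, 47.4328) (0, 0) (48.8803, 0)]  |A|=1915.1645
6. canonical 4-gon: [(32.113, 47.1993) (0, 47.4328) (0, 0) (48.8803, 0)]
7. shoelace: 1915.1645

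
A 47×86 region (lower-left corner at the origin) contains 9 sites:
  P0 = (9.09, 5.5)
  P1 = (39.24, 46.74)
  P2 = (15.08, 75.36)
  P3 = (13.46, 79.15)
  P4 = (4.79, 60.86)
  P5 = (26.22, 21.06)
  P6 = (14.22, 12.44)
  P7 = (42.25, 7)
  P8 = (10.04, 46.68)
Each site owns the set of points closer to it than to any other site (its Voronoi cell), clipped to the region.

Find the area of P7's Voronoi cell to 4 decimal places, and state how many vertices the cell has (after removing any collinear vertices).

1. box [0,47]×[0,86]: [(0, 0) (47, 0) (47, 86) (0, 86)]
2. ⊥bis P7·P0 via (25.67,6.25): [(25.9527, 0) (47, 0) (47, 86) (22.0625, 86)]  |A|=1977.3459
3. ⊥bis P7·P1 via (40.745,26.87): [(24.7919, 25.6617) (25.9527, 0) (47, 0) (47, 27.3438)]  |A|=573.6807
4. ⊥bis P7·P2 via (28.665,41.18): [(24.7919, 25.6617) (25.9527, 0) (47, 0) (47, 27.3438)]  |A|=573.6807
5. ⊥bis P7·P3 via (27.855,43.075): [(24.7919, 25.6617) (25.9527, 0) (47, 0) (47, 27.3438)]  |A|=573.6807
6. ⊥bis P7·P4 via (23.52,33.93): [(24.7919, 25.6617) (25.9527, 0) (47, 0) (47, 27.3438)]  |A|=573.6807
7. ⊥bis P7·P5 via (34.235,14.03): [(45.8352, 27.2555) (25.7554, 4.3623) (25.9527, 0) (47, 0) (47, 27.3438)]  |A|=348.8082
8. ⊥bis P7·P6 via (28.235,9.72): [(45.8352, 27.2555) (27.6043, 6.4702) (26.3486, 0) (47, 0) (47, 27.3438)]  |A|=343.2869
9. ⊥bis P7·P8 via (26.145,26.84): [(45.8352, 27.2555) (27.6043, 6.4702) (26.3486, 0) (47, 0) (47, 27.3438)]  |A|=343.2869
10. canonical 5-gon: [(45.8352, 27.2555) (27.6043, 6.4702) (26.3486, 0) (47, 0) (47, 27.3438)]
11. shoelace: 343.2869

Area of P7's cell: 343.2869 (5 vertices)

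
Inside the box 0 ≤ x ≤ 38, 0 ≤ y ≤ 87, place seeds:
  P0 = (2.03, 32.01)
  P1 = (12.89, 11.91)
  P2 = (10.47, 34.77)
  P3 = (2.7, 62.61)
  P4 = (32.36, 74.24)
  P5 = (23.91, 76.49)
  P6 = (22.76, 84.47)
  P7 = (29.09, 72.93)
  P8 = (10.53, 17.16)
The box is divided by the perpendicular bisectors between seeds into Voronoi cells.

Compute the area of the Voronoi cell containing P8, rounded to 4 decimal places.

Area of P8's cell: 289.5757

1. box [0,38]×[0,87]: [(0, 0) (38, 0) (38, 87) (0, 87)]
2. ⊥bis P8·P0 via (6.28,24.585): [(0, 20.9904) (0, 0) (38, 0) (38, 42.7412)]  |A|=1210.9007
3. ⊥bis P8·P1 via (11.71,14.535): [(0, 20.9904) (0, 9.2711) (38, 26.353) (38, 42.7412)]  |A|=534.0436
4. ⊥bis P8·P2 via (10.5,25.965): [(8.6801, 25.9588) (0, 20.9904) (0, 9.2711) (37.3403, 26.0564)]  |A|=289.5757
5. ⊥bis P8·P3 via (6.615,39.885): [(8.6801, 25.9588) (0, 20.9904) (0, 9.2711) (37.3403, 26.0564)]  |A|=289.5757
6. ⊥bis P8·P4 via (21.445,45.7): [(8.6801, 25.9588) (0, 20.9904) (0, 9.2711) (37.3403, 26.0564)]  |A|=289.5757
7. ⊥bis P8·P5 via (17.22,46.825): [(8.6801, 25.9588) (0, 20.9904) (0, 9.2711) (37.3403, 26.0564)]  |A|=289.5757
8. ⊥bis P8·P6 via (16.645,50.815): [(8.6801, 25.9588) (0, 20.9904) (0, 9.2711) (37.3403, 26.0564)]  |A|=289.5757
9. ⊥bis P8·P7 via (19.81,45.045): [(8.6801, 25.9588) (0, 20.9904) (0, 9.2711) (37.3403, 26.0564)]  |A|=289.5757
10. canonical 4-gon: [(8.6801, 25.9588) (0, 20.9904) (0, 9.2711) (37.3403, 26.0564)]
11. shoelace: 289.5757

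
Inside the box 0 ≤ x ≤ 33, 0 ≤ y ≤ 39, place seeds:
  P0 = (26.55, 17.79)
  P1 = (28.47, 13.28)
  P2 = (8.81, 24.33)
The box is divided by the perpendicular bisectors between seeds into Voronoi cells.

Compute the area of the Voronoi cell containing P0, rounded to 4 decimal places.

1. box [0,33]×[0,39]: [(0, 0) (33, 0) (33, 39) (0, 39)]
2. ⊥bis P0·P1 via (27.51,15.535): [(0, 3.8234) (33, 17.8722) (33, 39) (0, 39)]  |A|=929.0221
3. ⊥bis P0·P2 via (17.68,21.06): [(13.434, 9.5426) (33, 17.8722) (33, 39) (24.2937, 39)]  |A|=334.9254
4. canonical 4-gon: [(13.434, 9.5426) (33, 17.8722) (33, 39) (24.2937, 39)]
5. shoelace: 334.9254

Area of P0's cell: 334.9254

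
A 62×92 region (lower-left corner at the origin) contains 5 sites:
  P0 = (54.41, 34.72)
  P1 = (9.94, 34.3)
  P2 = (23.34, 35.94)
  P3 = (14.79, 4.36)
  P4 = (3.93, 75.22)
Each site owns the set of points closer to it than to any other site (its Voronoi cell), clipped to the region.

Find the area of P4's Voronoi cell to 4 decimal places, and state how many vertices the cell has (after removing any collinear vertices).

Area of P4's cell: 1518.5457 (5 vertices)

1. box [0,62]×[0,92]: [(0, 0) (62, 0) (62, 92) (0, 92)]
2. ⊥bis P4·P0 via (29.17,54.97): [(0, 18.6119) (58.8791, 92) (0, 92)]  |A|=2160.5113
3. ⊥bis P4·P1 via (6.935,54.76): [(0, 53.7414) (31.949, 58.4339) (58.8791, 92) (0, 92)]  |A|=1599.3341
4. ⊥bis P4·P2 via (13.635,55.58): [(0, 53.7414) (14.1074, 55.8134) (40.1853, 68.6997) (58.8791, 92) (0, 92)]  |A|=1518.5457
5. ⊥bis P4·P3 via (9.36,39.79): [(0, 53.7414) (14.1074, 55.8134) (40.1853, 68.6997) (58.8791, 92) (0, 92)]  |A|=1518.5457
6. canonical 5-gon: [(0, 53.7414) (14.1074, 55.8134) (40.1853, 68.6997) (58.8791, 92) (0, 92)]
7. shoelace: 1518.5457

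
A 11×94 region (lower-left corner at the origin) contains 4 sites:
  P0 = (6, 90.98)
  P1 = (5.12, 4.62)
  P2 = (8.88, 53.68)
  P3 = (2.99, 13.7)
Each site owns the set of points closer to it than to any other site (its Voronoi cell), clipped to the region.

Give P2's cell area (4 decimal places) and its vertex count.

Area of P2's cell: 422.6874 (4 vertices)

1. box [0,11]×[0,94]: [(0, 0) (11, 0) (11, 94) (0, 94)]
2. ⊥bis P2·P0 via (7.44,72.33): [(0, 71.7555) (0, 0) (11, 0) (11, 72.6049)]  |A|=793.9823
3. ⊥bis P2·P1 via (7,29.15): [(0, 71.7555) (0, 29.6865) (11, 28.8434) (11, 72.6049)]  |A|=472.0677
4. ⊥bis P2·P3 via (5.935,33.69): [(0, 71.7555) (0, 34.5644) (11, 32.9438) (11, 72.6049)]  |A|=422.6874
5. canonical 4-gon: [(0, 71.7555) (0, 34.5644) (11, 32.9438) (11, 72.6049)]
6. shoelace: 422.6874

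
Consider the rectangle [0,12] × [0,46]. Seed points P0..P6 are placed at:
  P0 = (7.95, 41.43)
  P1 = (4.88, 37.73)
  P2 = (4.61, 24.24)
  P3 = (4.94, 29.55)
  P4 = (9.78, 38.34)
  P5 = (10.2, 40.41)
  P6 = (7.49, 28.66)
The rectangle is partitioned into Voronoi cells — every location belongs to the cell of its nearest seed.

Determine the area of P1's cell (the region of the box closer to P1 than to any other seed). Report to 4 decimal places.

1. box [0,12]×[0,46]: [(0, 0) (12, 0) (12, 46) (0, 46)]
2. ⊥bis P1·P0 via (6.415,39.58): [(0, 44.9027) (0, 0) (12, 0) (12, 34.946)]  |A|=479.0921
3. ⊥bis P1·P2 via (4.745,30.985): [(0, 44.9027) (0, 31.08) (12, 30.8398) (12, 34.946)]  |A|=107.5735
4. ⊥bis P1·P3 via (4.91,33.64): [(0, 44.9027) (0, 33.604) (12, 33.692) (12, 34.946)]  |A|=75.3161
5. ⊥bis P1·P4 via (7.33,38.035): [(7.2209, 38.9113) (0, 44.9027) (0, 33.604) (7.8744, 33.6617)]  |A|=61.4811
6. ⊥bis P1·P5 via (7.54,39.07): [(7.2209, 38.9113) (0, 44.9027) (0, 33.604) (7.8744, 33.6617)]  |A|=61.4811
7. ⊥bis P1·P6 via (6.185,33.195): [(7.8721, 33.6805) (7.2209, 38.9113) (0, 44.9027) (0, 33.604) (7.8052, 33.6612)]  |A|=61.4804
8. canonical 5-gon: [(7.8721, 33.6805) (7.2209, 38.9113) (0, 44.9027) (0, 33.604) (7.8052, 33.6612)]
9. shoelace: 61.4804

Area of P1's cell: 61.4804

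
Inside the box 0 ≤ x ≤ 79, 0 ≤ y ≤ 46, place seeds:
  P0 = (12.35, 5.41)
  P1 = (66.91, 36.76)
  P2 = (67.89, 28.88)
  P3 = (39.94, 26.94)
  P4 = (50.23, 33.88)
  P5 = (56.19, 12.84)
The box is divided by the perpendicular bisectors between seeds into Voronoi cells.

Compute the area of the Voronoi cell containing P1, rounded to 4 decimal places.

Area of P1's cell: 274.5013

1. box [0,79]×[0,46]: [(0, 0) (79, 0) (79, 46) (0, 46)]
2. ⊥bis P1·P0 via (39.63,21.085): [(51.7454, 0) (79, 0) (79, 46) (25.3139, 46)]  |A|=1861.6362
3. ⊥bis P1·P2 via (67.4,32.82): [(35.1889, 28.8141) (79, 34.2626) (79, 46) (25.3139, 46)]  |A|=718.4363
4. ⊥bis P1·P3 via (53.425,31.85): [(53.6925, 31.1153) (79, 34.2626) (79, 46) (48.2729, 46)]  |A|=377.2041
5. ⊥bis P1·P4 via (58.57,35.32): [(59.1782, 31.7975) (79, 34.2626) (79, 46) (56.726, 46)]  |A|=274.5013
6. ⊥bis P1·P5 via (61.55,24.8): [(59.1782, 31.7975) (79, 34.2626) (79, 46) (56.726, 46)]  |A|=274.5013
7. canonical 4-gon: [(59.1782, 31.7975) (79, 34.2626) (79, 46) (56.726, 46)]
8. shoelace: 274.5013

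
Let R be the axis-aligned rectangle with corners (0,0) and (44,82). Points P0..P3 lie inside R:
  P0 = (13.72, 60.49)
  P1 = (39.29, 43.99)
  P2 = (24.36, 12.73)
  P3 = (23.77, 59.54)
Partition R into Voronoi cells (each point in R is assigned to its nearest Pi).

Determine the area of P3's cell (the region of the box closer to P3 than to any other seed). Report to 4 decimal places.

1. box [0,44]×[0,82]: [(0, 0) (44, 0) (44, 82) (0, 82)]
2. ⊥bis P3·P0 via (18.745,60.015): [(13.0719, 0) (44, 0) (44, 82) (20.8232, 82)]  |A|=2218.2999
3. ⊥bis P3·P1 via (31.53,51.765): [(16.5521, 36.816) (44, 64.2109) (44, 82) (20.8232, 82)]  |A|=767.7477
4. ⊥bis P3·P2 via (24.065,36.135): [(16.5521, 36.816) (44, 64.2109) (44, 82) (20.8232, 82)]  |A|=767.7477
5. canonical 4-gon: [(16.5521, 36.816) (44, 64.2109) (44, 82) (20.8232, 82)]
6. shoelace: 767.7477

Area of P3's cell: 767.7477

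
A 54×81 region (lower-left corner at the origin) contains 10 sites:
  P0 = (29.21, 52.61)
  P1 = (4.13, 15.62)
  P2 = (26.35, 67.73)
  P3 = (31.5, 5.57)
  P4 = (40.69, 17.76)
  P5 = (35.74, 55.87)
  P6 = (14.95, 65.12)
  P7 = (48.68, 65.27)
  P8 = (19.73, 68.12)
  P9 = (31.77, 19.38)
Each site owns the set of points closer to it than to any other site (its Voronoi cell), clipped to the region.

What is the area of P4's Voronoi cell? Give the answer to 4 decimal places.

Area of P4's cell: 555.0738

1. box [0,54]×[0,81]: [(0, 0) (54, 0) (54, 81) (0, 81)]
2. ⊥bis P4·P0 via (34.95,35.185): [(0, 23.6721) (0, 0) (54, 0) (54, 41.4603)]  |A|=1758.5735
3. ⊥bis P4·P1 via (22.41,16.69): [(21.5851, 30.7824) (23.3869, 0) (54, 0) (54, 41.4603)]  |A|=1143.138
4. ⊥bis P4·P2 via (33.52,42.745): [(21.5851, 30.7824) (23.3869, 0) (54, 0) (54, 41.4603)]  |A|=1143.138
5. ⊥bis P4·P3 via (36.095,11.665): [(21.5851, 30.7824) (22.0859, 22.2264) (51.5679, 0) (54, 0) (54, 41.4603)]  |A|=829.9569
6. ⊥bis P4·P5 via (38.215,36.815): [(40.994, 37.176) (21.5851, 30.7824) (22.0859, 22.2264) (51.5679, 0) (54, 0) (54, 38.8653)]  |A|=813.0814
7. ⊥bis P4·P6 via (27.82,41.44): [(40.994, 37.176) (21.5851, 30.7824) (22.0859, 22.2264) (51.5679, 0) (54, 0) (54, 38.8653)]  |A|=813.0814
8. ⊥bis P4·P7 via (44.685,41.515): [(40.994, 37.176) (21.5851, 30.7824) (22.0859, 22.2264) (51.5679, 0) (54, 0) (54, 38.8653)]  |A|=813.0814
9. ⊥bis P4·P8 via (30.21,42.94): [(40.994, 37.176) (21.5851, 30.7824) (22.0859, 22.2264) (51.5679, 0) (54, 0) (54, 38.8653)]  |A|=813.0814
10. ⊥bis P4·P9 via (36.23,18.57): [(40.994, 37.176) (39.521, 36.6907) (35.1107, 12.407) (51.5679, 0) (54, 0) (54, 38.8653)]  |A|=555.0738
11. canonical 6-gon: [(40.994, 37.176) (39.521, 36.6907) (35.1107, 12.407) (51.5679, 0) (54, 0) (54, 38.8653)]
12. shoelace: 555.0738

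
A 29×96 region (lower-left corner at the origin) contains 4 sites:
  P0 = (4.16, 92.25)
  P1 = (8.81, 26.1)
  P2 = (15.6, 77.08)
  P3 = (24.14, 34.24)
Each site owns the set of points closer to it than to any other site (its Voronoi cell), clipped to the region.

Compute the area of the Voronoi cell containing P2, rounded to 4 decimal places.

Area of P2's cell: 963.4627

1. box [0,29]×[0,96]: [(0, 0) (29, 0) (29, 96) (0, 96)]
2. ⊥bis P2·P0 via (9.88,84.665): [(0, 77.2143) (0, 0) (29, 0) (29, 96) (24.9108, 96)]  |A|=2550.0169
3. ⊥bis P2·P1 via (12.205,51.59): [(0, 77.2143) (0, 53.2156) (29, 49.3531) (29, 96) (24.9108, 96)]  |A|=1062.7713
4. ⊥bis P2·P3 via (19.87,55.66): [(0, 77.2143) (0, 53.2156) (4.5607, 52.6081) (29, 57.48) (29, 96) (24.9108, 96)]  |A|=963.4627
5. canonical 6-gon: [(0, 77.2143) (0, 53.2156) (4.5607, 52.6081) (29, 57.48) (29, 96) (24.9108, 96)]
6. shoelace: 963.4627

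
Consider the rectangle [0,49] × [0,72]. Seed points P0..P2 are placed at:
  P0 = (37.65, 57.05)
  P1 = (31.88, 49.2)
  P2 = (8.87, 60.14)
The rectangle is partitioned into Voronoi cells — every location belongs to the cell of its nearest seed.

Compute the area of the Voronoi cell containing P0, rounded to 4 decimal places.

Area of P0's cell: 502.4652

1. box [0,49]×[0,72]: [(0, 0) (49, 0) (49, 72) (0, 72)]
2. ⊥bis P0·P1 via (34.765,53.125): [(49, 42.6618) (49, 72) (9.0858, 72)]  |A|=585.5044
3. ⊥bis P0·P2 via (23.26,58.595): [(23.5572, 61.3631) (49, 42.6618) (49, 72) (24.6992, 72)]  |A|=502.4652
4. canonical 4-gon: [(23.5572, 61.3631) (49, 42.6618) (49, 72) (24.6992, 72)]
5. shoelace: 502.4652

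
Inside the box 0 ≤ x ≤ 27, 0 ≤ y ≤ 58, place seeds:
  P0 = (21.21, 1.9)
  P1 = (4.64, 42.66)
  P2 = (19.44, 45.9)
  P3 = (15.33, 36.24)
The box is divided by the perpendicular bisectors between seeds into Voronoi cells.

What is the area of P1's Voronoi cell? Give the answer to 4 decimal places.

Area of P1's cell: 282.3866

1. box [0,27]×[0,58]: [(0, 0) (27, 0) (27, 58) (0, 58)]
2. ⊥bis P1·P0 via (12.925,22.28): [(0, 17.0257) (27, 28.0019) (27, 58) (0, 58)]  |A|=958.1287
3. ⊥bis P1·P2 via (12.04,44.28): [(0, 17.0257) (16.5349, 23.7475) (9.0364, 58) (0, 58)]  |A|=493.5143
4. ⊥bis P1·P3 via (9.985,39.45): [(0, 22.8239) (12.2659, 43.248) (9.0364, 58) (0, 58)]  |A|=282.3866
5. canonical 4-gon: [(0, 22.8239) (12.2659, 43.248) (9.0364, 58) (0, 58)]
6. shoelace: 282.3866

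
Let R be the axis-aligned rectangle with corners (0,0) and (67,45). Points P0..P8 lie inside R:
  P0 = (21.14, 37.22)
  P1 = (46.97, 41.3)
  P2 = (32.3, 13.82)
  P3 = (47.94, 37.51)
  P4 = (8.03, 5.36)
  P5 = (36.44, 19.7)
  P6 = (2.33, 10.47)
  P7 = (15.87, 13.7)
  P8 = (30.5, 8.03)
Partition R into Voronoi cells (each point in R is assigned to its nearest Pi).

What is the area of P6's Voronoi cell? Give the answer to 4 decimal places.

Area of P6's cell: 170.7799

1. box [0,67]×[0,45]: [(0, 0) (67, 0) (67, 45) (0, 45)]
2. ⊥bis P6·P0 via (11.735,23.845): [(0, 32.0968) (0, 0) (45.6454, 0)]  |A|=732.5346
3. ⊥bis P6·P1 via (24.65,25.885): [(39.583, 4.2629) (0, 32.0968) (0, 0) (42.5271, 0)]  |A|=725.8882
4. ⊥bis P6·P2 via (17.315,12.145): [(16.3716, 20.5846) (0, 32.0968) (0, 0) (18.6725, 0)]  |A|=454.9221
5. ⊥bis P6·P3 via (25.135,23.99): [(16.3716, 20.5846) (0, 32.0968) (0, 0) (18.6725, 0)]  |A|=454.9221
6. ⊥bis P6·P4 via (5.18,7.915): [(16.3901, 20.4194) (16.3716, 20.5846) (0, 32.0968) (0, 2.1369)]  |A|=246.7687
7. ⊥bis P6·P5 via (19.385,15.085): [(16.3901, 20.4194) (16.3716, 20.5846) (0, 32.0968) (0, 2.1369)]  |A|=246.7687
8. ⊥bis P6·P7 via (9.1,12.085): [(9.0618, 12.245) (5.1981, 28.4416) (0, 32.0968) (0, 2.1369)]  |A|=170.7799
9. ⊥bis P6·P8 via (16.415,9.25): [(9.0618, 12.245) (5.1981, 28.4416) (0, 32.0968) (0, 2.1369)]  |A|=170.7799
10. canonical 4-gon: [(9.0618, 12.245) (5.1981, 28.4416) (0, 32.0968) (0, 2.1369)]
11. shoelace: 170.7799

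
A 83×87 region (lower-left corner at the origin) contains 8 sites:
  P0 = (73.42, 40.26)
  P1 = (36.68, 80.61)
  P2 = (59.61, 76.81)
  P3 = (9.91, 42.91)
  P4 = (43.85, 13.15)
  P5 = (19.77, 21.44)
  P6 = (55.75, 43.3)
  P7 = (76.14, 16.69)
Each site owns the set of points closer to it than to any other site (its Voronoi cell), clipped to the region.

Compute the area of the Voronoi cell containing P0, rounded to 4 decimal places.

1. box [0,83]×[0,87]: [(0, 0) (83, 0) (83, 87) (0, 87)]
2. ⊥bis P0·P1 via (55.05,60.435): [(0, 10.3102) (0, 0) (83, 0) (83, 85.8844)]  |A|=3992.0742
3. ⊥bis P0·P2 via (66.515,58.535): [(43.3511, 49.7828) (0, 10.3102) (0, 0) (83, 0) (83, 64.7637)]  |A|=3573.3679
4. ⊥bis P0·P3 via (41.665,41.585): [(43.3511, 49.7828) (41.954, 48.5106) (39.9298, 0) (83, 0) (83, 64.7637)]  |A|=2388.5806
5. ⊥bis P0·P4 via (58.635,26.705): [(43.3511, 49.7828) (41.954, 48.5106) (41.8099, 45.0569) (83, 0.1291) (83, 64.7637)]  |A|=1415.6187
6. ⊥bis P0·P5 via (46.595,30.85): [(43.3511, 49.7828) (41.954, 48.5106) (41.8099, 45.0569) (83, 0.1291) (83, 64.7637)]  |A|=1415.6187
7. ⊥bis P0·P6 via (64.585,41.78): [(67.5338, 58.9199) (61.4611, 23.6224) (83, 0.1291) (83, 64.7637)]  |A|=951.2938
8. ⊥bis P0·P7 via (74.78,28.475): [(67.5338, 58.9199) (62.0431, 27.0051) (83, 29.4236) (83, 64.7637)]  |A|=601.0664
9. canonical 4-gon: [(67.5338, 58.9199) (62.0431, 27.0051) (83, 29.4236) (83, 64.7637)]
10. shoelace: 601.0664

Area of P0's cell: 601.0664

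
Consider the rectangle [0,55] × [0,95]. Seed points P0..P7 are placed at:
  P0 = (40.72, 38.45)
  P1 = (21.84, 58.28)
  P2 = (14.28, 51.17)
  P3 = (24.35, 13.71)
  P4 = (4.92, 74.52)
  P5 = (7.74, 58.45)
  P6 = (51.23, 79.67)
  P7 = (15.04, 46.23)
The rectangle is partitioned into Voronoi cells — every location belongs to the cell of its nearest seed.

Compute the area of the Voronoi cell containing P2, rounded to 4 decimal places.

Area of P2's cell: 97.3633

1. box [0,55]×[0,95]: [(0, 0) (55, 0) (55, 95) (0, 95)]
2. ⊥bis P2·P0 via (27.5,44.81): [(0, 0) (5.9424, 0) (51.6459, 95) (0, 95)]  |A|=2735.4424
3. ⊥bis P2·P1 via (18.06,54.725): [(0, 73.928) (0, 0) (5.9424, 0) (27.461, 44.729)]  |A|=1147.9682
4. ⊥bis P2·P3 via (19.315,32.44): [(0, 73.928) (0, 27.2477) (21.8807, 33.1297) (27.461, 44.729)]  |A|=751.4329
5. ⊥bis P2·P4 via (9.6,62.845): [(10.1979, 63.0847) (0, 58.9968) (0, 27.2477) (21.8807, 33.1297) (27.461, 44.729)]  |A|=675.299
6. ⊥bis P2·P5 via (11.01,54.81): [(14.7881, 58.204) (0, 44.9191) (0, 27.2477) (21.8807, 33.1297) (27.461, 44.729)]  |A|=536.9403
7. ⊥bis P2·P6 via (32.755,65.42): [(14.7881, 58.204) (0, 44.9191) (0, 27.2477) (21.8807, 33.1297) (27.461, 44.729)]  |A|=536.9403
8. ⊥bis P2·P7 via (14.66,48.7): [(22.5804, 49.9185) (14.7881, 58.204) (2.049, 46.7598)]  |A|=97.3633
9. canonical 3-gon: [(22.5804, 49.9185) (14.7881, 58.204) (2.049, 46.7598)]
10. shoelace: 97.3633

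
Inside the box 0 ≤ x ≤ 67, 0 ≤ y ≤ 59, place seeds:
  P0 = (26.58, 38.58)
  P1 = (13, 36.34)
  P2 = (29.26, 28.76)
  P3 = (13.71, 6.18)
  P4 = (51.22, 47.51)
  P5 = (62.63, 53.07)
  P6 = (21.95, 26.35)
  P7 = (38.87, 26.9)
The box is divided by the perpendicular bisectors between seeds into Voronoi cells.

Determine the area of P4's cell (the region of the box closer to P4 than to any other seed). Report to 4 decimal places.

Area of P4's cell: 580.2066

1. box [0,67]×[0,59]: [(0, 0) (67, 0) (67, 59) (0, 59)]
2. ⊥bis P4·P0 via (38.9,43.045): [(54.5003, 0) (67, 0) (67, 59) (33.1176, 59)]  |A|=1368.2712
3. ⊥bis P4·P1 via (32.11,41.925): [(54.5003, 0) (67, 0) (67, 59) (33.1176, 59)]  |A|=1368.2712
4. ⊥bis P4·P2 via (40.24,38.135): [(41.0036, 37.2407) (67, 6.7937) (67, 59) (33.1176, 59)]  |A|=1047.2172
5. ⊥bis P4·P3 via (32.465,26.845): [(41.0036, 37.2407) (67, 6.7937) (67, 59) (33.1176, 59)]  |A|=1047.2172
6. ⊥bis P4·P5 via (56.925,50.29): [(41.0036, 37.2407) (67, 6.7937) (67, 29.6145) (52.6807, 59) (33.1176, 59)]  |A|=836.8271
7. ⊥bis P4·P6 via (36.585,36.93): [(41.0036, 37.2407) (67, 6.7937) (67, 29.6145) (52.6807, 59) (33.1176, 59)]  |A|=836.8271
8. ⊥bis P4·P7 via (45.045,37.205): [(39.899, 40.2886) (67, 24.049) (67, 29.6145) (52.6807, 59) (33.1176, 59)]  |A|=580.2066
9. canonical 5-gon: [(39.899, 40.2886) (67, 24.049) (67, 29.6145) (52.6807, 59) (33.1176, 59)]
10. shoelace: 580.2066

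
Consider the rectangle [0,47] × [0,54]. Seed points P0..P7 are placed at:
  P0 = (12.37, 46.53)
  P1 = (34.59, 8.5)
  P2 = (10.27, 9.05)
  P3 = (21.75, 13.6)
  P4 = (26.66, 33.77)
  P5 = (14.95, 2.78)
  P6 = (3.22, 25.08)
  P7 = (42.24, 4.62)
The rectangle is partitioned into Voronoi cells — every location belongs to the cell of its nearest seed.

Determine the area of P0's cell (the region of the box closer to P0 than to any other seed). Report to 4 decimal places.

1. box [0,47]×[0,54]: [(0, 0) (47, 0) (47, 54) (0, 54)]
2. ⊥bis P0·P1 via (23.48,27.515): [(0, 13.7962) (47, 41.2572) (47, 54) (0, 54)]  |A|=1244.2458
3. ⊥bis P0·P2 via (11.32,27.79): [(0, 28.4243) (22.8454, 27.1442) (47, 41.2572) (47, 54) (0, 54)]  |A|=1077.1538
4. ⊥bis P0·P3 via (17.06,30.065): [(0, 28.4243) (9.4425, 27.8952) (38.1036, 36.0592) (47, 41.2572) (47, 54) (0, 54)]  |A|=1011.6816
5. ⊥bis P0·P4 via (19.515,40.15): [(0, 28.4243) (8.6138, 27.9416) (31.8821, 54) (0, 54)]  |A|=525.5495
6. ⊥bis P0·P5 via (13.66,24.655): [(0, 28.4243) (8.6138, 27.9416) (31.8821, 54) (0, 54)]  |A|=525.5495
7. ⊥bis P0·P6 via (7.795,35.805): [(0, 39.1301) (13.4726, 33.3831) (31.8821, 54) (0, 54)]  |A|=428.8232
8. ⊥bis P0·P7 via (27.305,25.575): [(0, 39.1301) (13.4726, 33.3831) (31.8821, 54) (0, 54)]  |A|=428.8232
9. canonical 4-gon: [(0, 39.1301) (13.4726, 33.3831) (31.8821, 54) (0, 54)]
10. shoelace: 428.8232

Area of P0's cell: 428.8232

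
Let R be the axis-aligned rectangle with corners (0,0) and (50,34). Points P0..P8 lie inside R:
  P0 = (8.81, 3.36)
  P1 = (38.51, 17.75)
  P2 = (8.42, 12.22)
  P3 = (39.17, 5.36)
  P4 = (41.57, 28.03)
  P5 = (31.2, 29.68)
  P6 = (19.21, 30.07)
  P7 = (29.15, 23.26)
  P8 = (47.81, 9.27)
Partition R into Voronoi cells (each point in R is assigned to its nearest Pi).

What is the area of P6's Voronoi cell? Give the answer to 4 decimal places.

Area of P6's cell: 258.9530

1. box [0,50]×[0,34]: [(0, 0) (50, 0) (50, 34) (0, 34)]
2. ⊥bis P6·P0 via (14.01,16.715): [(0, 22.17) (50, 2.7017) (50, 34) (0, 34)]  |A|=1078.2073
3. ⊥bis P6·P1 via (28.86,23.91): [(0, 22.17) (22.2252, 13.5163) (35.3009, 34) (0, 34)]  |A|=493.0089
4. ⊥bis P6·P2 via (13.815,21.145): [(0, 29.4959) (23.3974, 15.3526) (35.3009, 34) (0, 34)]  |A|=381.827
5. ⊥bis P6·P3 via (29.19,17.715): [(0, 29.4959) (23.3974, 15.3526) (35.3009, 34) (0, 34)]  |A|=381.827
6. ⊥bis P6·P4 via (30.39,29.05): [(0, 29.4959) (23.3974, 15.3526) (30.098, 25.8494) (30.8416, 34) (0, 34)]  |A|=363.6541
7. ⊥bis P6·P5 via (25.205,29.875): [(0, 29.4959) (23.3974, 15.3526) (24.8043, 17.5565) (25.3392, 34) (0, 34)]  |A|=299.9246
8. ⊥bis P6·P7 via (24.18,26.665): [(0, 29.4959) (18.4703, 18.331) (25.1465, 28.0757) (25.3392, 34) (0, 34)]  |A|=258.953
9. ⊥bis P6·P8 via (33.51,19.67): [(0, 29.4959) (18.4703, 18.331) (25.1465, 28.0757) (25.3392, 34) (0, 34)]  |A|=258.953
10. canonical 5-gon: [(0, 29.4959) (18.4703, 18.331) (25.1465, 28.0757) (25.3392, 34) (0, 34)]
11. shoelace: 258.953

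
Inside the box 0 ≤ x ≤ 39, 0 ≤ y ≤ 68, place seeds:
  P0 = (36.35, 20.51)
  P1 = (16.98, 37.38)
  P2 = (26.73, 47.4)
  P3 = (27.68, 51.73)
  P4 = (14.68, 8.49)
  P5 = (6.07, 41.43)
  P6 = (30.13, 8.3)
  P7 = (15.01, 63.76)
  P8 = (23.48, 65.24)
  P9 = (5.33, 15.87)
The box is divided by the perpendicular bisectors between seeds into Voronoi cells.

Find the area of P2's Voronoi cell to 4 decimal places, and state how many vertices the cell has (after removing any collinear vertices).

1. box [0,39]×[0,68]: [(0, 0) (39, 0) (39, 68) (0, 68)]
2. ⊥bis P2·P0 via (31.54,33.955): [(0, 22.6714) (39, 36.6238) (39, 68) (0, 68)]  |A|=1495.7419
3. ⊥bis P2·P1 via (21.855,42.39): [(0, 63.6561) (30.7968, 33.6891) (39, 36.6238) (39, 68) (0, 68)]  |A|=864.6434
4. ⊥bis P2·P3 via (27.205,49.565): [(10.7773, 53.1692) (30.7968, 33.6891) (39, 36.6238) (39, 46.9772)]  |A|=255.3751
5. ⊥bis P2·P4 via (20.705,27.945): [(10.7773, 53.1692) (30.7968, 33.6891) (39, 36.6238) (39, 46.9772)]  |A|=255.3751
6. ⊥bis P2·P5 via (16.4,44.415): [(14.0797, 52.4447) (15.0802, 48.9822) (30.7968, 33.6891) (39, 36.6238) (39, 46.9772)]  |A|=250.0202
7. ⊥bis P2·P6 via (28.43,27.85): [(14.0797, 52.4447) (15.0802, 48.9822) (30.7968, 33.6891) (39, 36.6238) (39, 46.9772)]  |A|=250.0202
8. ⊥bis P2·P7 via (20.87,55.58): [(15.9275, 52.0393) (14.4937, 51.0121) (15.0802, 48.9822) (30.7968, 33.6891) (39, 36.6238) (39, 46.9772)]  |A|=248.7806
9. ⊥bis P2·P8 via (25.105,56.32): [(15.9275, 52.0393) (14.4937, 51.0121) (15.0802, 48.9822) (30.7968, 33.6891) (39, 36.6238) (39, 46.9772)]  |A|=248.7806
10. ⊥bis P2·P9 via (16.03,31.635): [(15.9275, 52.0393) (14.4937, 51.0121) (15.0802, 48.9822) (30.7968, 33.6891) (39, 36.6238) (39, 46.9772)]  |A|=248.7806
11. canonical 6-gon: [(15.9275, 52.0393) (14.4937, 51.0121) (15.0802, 48.9822) (30.7968, 33.6891) (39, 36.6238) (39, 46.9772)]
12. shoelace: 248.7806

Area of P2's cell: 248.7806 (6 vertices)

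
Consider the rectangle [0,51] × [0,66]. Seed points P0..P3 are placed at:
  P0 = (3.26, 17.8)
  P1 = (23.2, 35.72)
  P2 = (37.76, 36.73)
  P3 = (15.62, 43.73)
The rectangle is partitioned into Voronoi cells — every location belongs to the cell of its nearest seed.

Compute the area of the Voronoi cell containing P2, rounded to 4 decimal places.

1. box [0,51]×[0,66]: [(0, 0) (51, 0) (51, 66) (0, 66)]
2. ⊥bis P2·P0 via (20.51,27.265): [(0, 64.6446) (35.4702, 0) (51, 0) (51, 66) (0, 66)]  |A|=2219.5228
3. ⊥bis P2·P1 via (30.48,36.225): [(32.6343, 5.1683) (35.4702, 0) (51, 0) (51, 66) (28.4146, 66)]  |A|=1333.1532
4. ⊥bis P2·P3 via (26.69,40.23): [(29.5702, 49.3398) (32.6343, 5.1683) (35.4702, 0) (51, 0) (51, 66) (34.8377, 66)]  |A|=1279.6479
5. canonical 6-gon: [(29.5702, 49.3398) (32.6343, 5.1683) (35.4702, 0) (51, 0) (51, 66) (34.8377, 66)]
6. shoelace: 1279.6479

Area of P2's cell: 1279.6479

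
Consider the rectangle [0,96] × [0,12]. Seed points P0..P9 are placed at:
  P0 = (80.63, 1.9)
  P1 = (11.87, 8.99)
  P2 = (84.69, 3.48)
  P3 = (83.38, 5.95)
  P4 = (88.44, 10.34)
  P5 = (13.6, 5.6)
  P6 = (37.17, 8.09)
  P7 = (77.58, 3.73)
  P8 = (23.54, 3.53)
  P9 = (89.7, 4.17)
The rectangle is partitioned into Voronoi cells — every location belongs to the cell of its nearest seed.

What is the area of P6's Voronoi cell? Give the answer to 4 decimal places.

Area of P6's cell: 325.1193

1. box [0,96]×[0,12]: [(0, 0) (96, 0) (96, 12) (0, 12)]
2. ⊥bis P6·P0 via (58.9,4.995): [(0, 0) (58.1886, 0) (59.8977, 12) (0, 12)]  |A|=708.5177
3. ⊥bis P6·P1 via (24.52,8.54): [(24.2162, 0) (58.1886, 0) (59.8977, 12) (24.6431, 12)]  |A|=415.362
4. ⊥bis P6·P2 via (60.93,5.785): [(24.2162, 0) (58.1886, 0) (59.8977, 12) (24.6431, 12)]  |A|=415.362
5. ⊥bis P6·P3 via (60.275,7.02): [(24.2162, 0) (58.1886, 0) (59.8977, 12) (24.6431, 12)]  |A|=415.362
6. ⊥bis P6·P4 via (62.805,9.215): [(24.2162, 0) (58.1886, 0) (59.8977, 12) (24.6431, 12)]  |A|=415.362
7. ⊥bis P6·P5 via (25.385,6.845): [(26.1081, 0) (58.1886, 0) (59.8977, 12) (24.8404, 12)]  |A|=402.8265
8. ⊥bis P6·P7 via (57.375,5.91): [(26.1081, 0) (56.7373, 0) (58.0321, 12) (24.8404, 12)]  |A|=382.9253
9. ⊥bis P6·P8 via (30.355,5.81): [(32.2988, 0) (56.7373, 0) (58.0321, 12) (28.2841, 12)]  |A|=325.1193
10. ⊥bis P6·P9 via (63.435,6.13): [(32.2988, 0) (56.7373, 0) (58.0321, 12) (28.2841, 12)]  |A|=325.1193
11. canonical 4-gon: [(32.2988, 0) (56.7373, 0) (58.0321, 12) (28.2841, 12)]
12. shoelace: 325.1193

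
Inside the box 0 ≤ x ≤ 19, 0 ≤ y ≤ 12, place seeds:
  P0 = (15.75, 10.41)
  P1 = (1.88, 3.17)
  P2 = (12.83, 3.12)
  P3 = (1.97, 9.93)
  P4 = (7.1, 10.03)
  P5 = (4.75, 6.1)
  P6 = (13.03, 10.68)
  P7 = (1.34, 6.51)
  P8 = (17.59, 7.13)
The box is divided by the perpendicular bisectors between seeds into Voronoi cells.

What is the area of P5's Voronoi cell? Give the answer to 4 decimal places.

1. box [0,19]×[0,12]: [(0, 0) (19, 0) (19, 12) (0, 12)]
2. ⊥bis P5·P0 via (10.25,8.255): [(0, 0) (13.4845, 0) (8.7826, 12) (0, 12)]  |A|=133.6026
3. ⊥bis P5·P1 via (3.315,4.635): [(0, 7.8821) (8.0469, 0) (13.4845, 0) (8.7826, 12) (0, 12)]  |A|=101.8893
4. ⊥bis P5·P2 via (8.79,4.61): [(0, 7.8821) (7.3438, 0.6887) (10.1904, 8.4071) (8.7826, 12) (0, 12)]  |A|=75.3386
5. ⊥bis P5·P3 via (3.36,8.015): [(1.3522, 6.5576) (7.3438, 0.6887) (10.1904, 8.4071) (8.7976, 11.9619)]  |A|=48.473
6. ⊥bis P5·P4 via (5.925,8.065): [(4.5564, 8.8834) (1.3522, 6.5576) (7.3438, 0.6887) (9.3163, 6.0371)]  |A|=31.9064
7. ⊥bis P5·P6 via (8.89,8.39): [(4.5564, 8.8834) (1.3522, 6.5576) (7.3438, 0.6887) (9.3163, 6.0371)]  |A|=31.9064
8. ⊥bis P5·P7 via (3.045,6.305): [(4.5564, 8.8834) (3.2401, 7.928) (2.8938, 5.0476) (7.3438, 0.6887) (9.3163, 6.0371)]  |A|=29.4246
9. ⊥bis P5·P8 via (11.17,6.615): [(4.5564, 8.8834) (3.2401, 7.928) (2.8938, 5.0476) (7.3438, 0.6887) (9.3163, 6.0371)]  |A|=29.4246
10. canonical 5-gon: [(4.5564, 8.8834) (3.2401, 7.928) (2.8938, 5.0476) (7.3438, 0.6887) (9.3163, 6.0371)]
11. shoelace: 29.4246

Area of P5's cell: 29.4246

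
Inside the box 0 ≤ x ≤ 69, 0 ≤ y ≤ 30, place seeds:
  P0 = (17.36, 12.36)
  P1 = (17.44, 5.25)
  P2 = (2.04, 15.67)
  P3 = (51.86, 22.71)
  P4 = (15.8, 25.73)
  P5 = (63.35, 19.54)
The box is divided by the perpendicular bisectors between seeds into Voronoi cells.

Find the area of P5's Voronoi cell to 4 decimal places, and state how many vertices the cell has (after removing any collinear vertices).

1. box [0,69]×[0,30]: [(0, 0) (69, 0) (69, 30) (0, 30)]
2. ⊥bis P5·P0 via (40.355,15.95): [(42.8451, 0) (69, 0) (69, 30) (38.1615, 30)]  |A|=854.9006
3. ⊥bis P5·P1 via (40.395,12.395): [(41.4283, 9.0754) (44.2531, 0) (69, 0) (69, 30) (38.1615, 30)]  |A|=848.5117
4. ⊥bis P5·P2 via (32.695,17.605): [(41.4283, 9.0754) (44.2531, 0) (69, 0) (69, 30) (38.1615, 30)]  |A|=848.5117
5. ⊥bis P5·P3 via (57.605,21.125): [(51.7768, 0) (69, 0) (69, 30) (60.0535, 30)]  |A|=392.5452
6. ⊥bis P5·P4 via (39.575,22.635): [(51.7768, 0) (69, 0) (69, 30) (60.0535, 30)]  |A|=392.5452
7. canonical 4-gon: [(51.7768, 0) (69, 0) (69, 30) (60.0535, 30)]
8. shoelace: 392.5452

Area of P5's cell: 392.5452 (4 vertices)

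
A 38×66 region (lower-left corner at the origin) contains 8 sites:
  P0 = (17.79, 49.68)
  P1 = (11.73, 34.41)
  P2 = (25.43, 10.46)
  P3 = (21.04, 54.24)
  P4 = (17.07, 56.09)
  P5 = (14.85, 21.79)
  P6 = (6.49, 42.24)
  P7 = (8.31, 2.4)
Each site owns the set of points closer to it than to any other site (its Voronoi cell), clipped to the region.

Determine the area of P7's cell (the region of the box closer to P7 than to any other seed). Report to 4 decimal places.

1. box [0,38]×[0,66]: [(0, 0) (38, 0) (38, 66) (0, 66)]
2. ⊥bis P7·P0 via (13.05,26.04): [(0, 28.6566) (0, 0) (38, 0) (38, 21.0373)]  |A|=944.1852
3. ⊥bis P7·P1 via (10.02,18.405): [(0, 19.4756) (0, 0) (38, 0) (38, 15.4156)]  |A|=662.9314
4. ⊥bis P7·P2 via (16.87,6.43): [(11.2964, 18.2686) (0, 19.4756) (0, 0) (19.8972, 0)]  |A|=291.7495
5. ⊥bis P7·P3 via (14.675,28.32): [(11.2964, 18.2686) (0, 19.4756) (0, 0) (19.8972, 0)]  |A|=291.7495
6. ⊥bis P7·P4 via (12.69,29.245): [(11.2964, 18.2686) (0, 19.4756) (0, 0) (19.8972, 0)]  |A|=291.7495
7. ⊥bis P7·P5 via (11.58,12.095): [(14.6981, 11.0433) (0, 16.0008) (0, 0) (19.8972, 0)]  |A|=227.4559
8. ⊥bis P7·P6 via (7.4,22.32): [(14.6981, 11.0433) (0, 16.0008) (0, 0) (19.8972, 0)]  |A|=227.4559
9. canonical 4-gon: [(14.6981, 11.0433) (0, 16.0008) (0, 0) (19.8972, 0)]
10. shoelace: 227.4559

Area of P7's cell: 227.4559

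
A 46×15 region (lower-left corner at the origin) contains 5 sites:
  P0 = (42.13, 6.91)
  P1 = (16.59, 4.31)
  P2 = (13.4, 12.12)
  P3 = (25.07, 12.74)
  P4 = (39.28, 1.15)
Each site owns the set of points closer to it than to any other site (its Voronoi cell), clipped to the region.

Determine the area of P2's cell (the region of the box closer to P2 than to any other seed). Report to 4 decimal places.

1. box [0,46]×[0,15]: [(0, 0) (46, 0) (46, 15) (0, 15)]
2. ⊥bis P2·P0 via (27.765,9.515): [(0, 0) (26.0395, 0) (28.7597, 15) (0, 15)]  |A|=410.9939
3. ⊥bis P2·P1 via (14.995,8.215): [(0, 2.0903) (28.5319, 13.7442) (28.7597, 15) (0, 15)]  |A|=202.2282
4. ⊥bis P2·P3 via (19.235,12.43): [(0, 2.0903) (19.3641, 9.9996) (19.0985, 15) (0, 15)]  |A|=172.7429
5. ⊥bis P2·P4 via (26.34,6.635): [(0, 2.0903) (19.3641, 9.9996) (19.0985, 15) (0, 15)]  |A|=172.7429
6. canonical 4-gon: [(0, 2.0903) (19.3641, 9.9996) (19.0985, 15) (0, 15)]
7. shoelace: 172.7429

Area of P2's cell: 172.7429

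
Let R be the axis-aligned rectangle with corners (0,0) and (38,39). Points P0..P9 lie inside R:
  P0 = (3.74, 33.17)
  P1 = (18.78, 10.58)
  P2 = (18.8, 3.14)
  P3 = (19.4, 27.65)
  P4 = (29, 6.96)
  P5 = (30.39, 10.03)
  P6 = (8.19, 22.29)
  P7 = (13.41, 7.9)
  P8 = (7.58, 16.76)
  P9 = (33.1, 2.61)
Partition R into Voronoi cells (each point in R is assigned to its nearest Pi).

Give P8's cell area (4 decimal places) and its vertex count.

1. box [0,38]×[0,39]: [(0, 0) (38, 0) (38, 39) (0, 39)]
2. ⊥bis P8·P0 via (5.66,24.965): [(0, 23.6405) (0, 0) (38, 0) (38, 32.5327)]  |A|=1067.2911
3. ⊥bis P8·P1 via (13.18,13.67): [(21.4514, 28.6602) (0, 23.6405) (0, 0) (5.6371, 0)]  |A|=334.3416
4. ⊥bis P8·P2 via (13.19,9.95): [(9.4084, 6.8348) (21.4514, 28.6602) (0, 23.6405) (0, 0) (1.1117, 0)]  |A|=318.8764
5. ⊥bis P8·P3 via (13.49,22.205): [(9.4084, 6.8348) (16.2416, 19.2185) (10.0094, 25.9828) (0, 23.6405) (0, 0) (1.1117, 0)]  |A|=271.8347
6. ⊥bis P8·P4 via (18.29,11.86): [(9.4084, 6.8348) (16.2416, 19.2185) (10.0094, 25.9828) (0, 23.6405) (0, 0) (1.1117, 0)]  |A|=271.8347
7. ⊥bis P8·P5 via (18.985,13.395): [(9.4084, 6.8348) (16.2416, 19.2185) (10.0094, 25.9828) (0, 23.6405) (0, 0) (1.1117, 0)]  |A|=271.8347
8. ⊥bis P8·P6 via (7.885,19.525): [(9.4084, 6.8348) (15.9216, 18.6385) (0, 20.3948) (0, 0) (1.1117, 0)]  |A|=199.4265
9. ⊥bis P8·P7 via (10.495,12.33): [(13.5497, 14.34) (15.9216, 18.6385) (0, 20.3948) (0, 5.4241)]  |A|=137.7258
10. ⊥bis P8·P9 via (20.34,9.685): [(13.5497, 14.34) (15.9216, 18.6385) (0, 20.3948) (0, 5.4241)]  |A|=137.7258
11. canonical 4-gon: [(13.5497, 14.34) (15.9216, 18.6385) (0, 20.3948) (0, 5.4241)]
12. shoelace: 137.7258

Area of P8's cell: 137.7258 (4 vertices)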